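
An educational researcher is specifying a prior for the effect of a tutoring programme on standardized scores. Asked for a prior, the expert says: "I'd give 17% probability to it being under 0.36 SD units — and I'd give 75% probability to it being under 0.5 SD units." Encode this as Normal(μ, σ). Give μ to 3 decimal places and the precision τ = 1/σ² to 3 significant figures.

The p-quantile of Normal(μ,σ) is μ + z_p·σ, with z_{0.17} = -0.9542 and z_{0.75} = 0.6745.
Eliminate σ: μ = (z₂·x₁ − z₁·x₂)/(z₂ − z₁) = (0.6745·0.36 − (-0.9542)·0.5)/1.629 = 0.442.
Then σ = (x₂ − x₁)/(z₂ − z₁) = (0.5 − 0.36)/1.629 = 0.086.
Precision τ = 1/σ² = 1/0.08596² = 135.

μ = 0.442, τ = 135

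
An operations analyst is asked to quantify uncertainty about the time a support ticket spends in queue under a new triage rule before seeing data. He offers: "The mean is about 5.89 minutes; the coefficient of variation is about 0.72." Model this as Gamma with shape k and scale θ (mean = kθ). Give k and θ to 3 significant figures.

For Gamma(k, scale θ): mean = kθ, variance = kθ², so CV = 1/√k.
CV = 0.72, hence k = 1/CV² = 1.93.
Then θ = mean/k = 5.89/1.93 = 3.05.

k ≈ 1.93, θ ≈ 3.05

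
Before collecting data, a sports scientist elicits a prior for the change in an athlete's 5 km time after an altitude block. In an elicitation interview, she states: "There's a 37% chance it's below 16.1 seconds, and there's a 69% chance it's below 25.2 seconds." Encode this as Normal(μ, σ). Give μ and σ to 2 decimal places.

μ = 19.75, σ = 10.99

For Normal(μ,σ), the p-quantile is μ + z_p·σ. Here z_{0.37} = -0.3319, z_{0.69} = 0.4959.
So 16.1 = μ − 0.3319σ and 25.2 = μ + 0.4959σ.
Subtracting: σ = (25.2 − 16.1)/(0.4959 − (-0.3319)) = 10.99.
Then μ = 16.1 − (-0.3319)·10.99 = 19.75.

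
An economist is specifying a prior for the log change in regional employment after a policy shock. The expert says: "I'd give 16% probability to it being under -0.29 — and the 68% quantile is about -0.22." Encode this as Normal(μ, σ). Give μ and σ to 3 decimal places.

The p-quantile of Normal(μ,σ) is μ + z_p·σ, with z_{0.16} = -0.9945 and z_{0.68} = 0.4677.
Eliminate σ: μ = (z₂·x₁ − z₁·x₂)/(z₂ − z₁) = (0.4677·-0.29 − (-0.9945)·-0.22)/1.462 = -0.242.
Then σ = (x₂ − x₁)/(z₂ − z₁) = (-0.22 − -0.29)/1.462 = 0.048.

μ = -0.242, σ = 0.048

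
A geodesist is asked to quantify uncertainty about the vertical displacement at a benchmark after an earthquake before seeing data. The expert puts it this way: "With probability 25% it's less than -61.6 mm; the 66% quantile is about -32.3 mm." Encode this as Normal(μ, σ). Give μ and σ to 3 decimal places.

μ = -43.418, σ = 26.956

For Normal(μ,σ), the p-quantile is μ + z_p·σ. Here z_{0.25} = -0.6745, z_{0.66} = 0.4125.
So -61.6 = μ − 0.6745σ and -32.3 = μ + 0.4125σ.
Subtracting: σ = (-32.3 − -61.6)/(0.4125 − (-0.6745)) = 26.956.
Then μ = -61.6 − (-0.6745)·26.956 = -43.418.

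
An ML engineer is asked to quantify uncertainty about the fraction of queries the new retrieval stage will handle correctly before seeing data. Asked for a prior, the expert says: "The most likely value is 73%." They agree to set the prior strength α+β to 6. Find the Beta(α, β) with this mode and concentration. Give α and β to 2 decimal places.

For α,β > 1 the Beta mode is (α−1)/(α+β−2). With α+β = 6, the mode is (α−1)/4.
Set (α−1)/4 = 0.73 → α = 1 + 0.73·4 = 3.92.
β = 6 − α = 2.08.

α = 3.92, β = 2.08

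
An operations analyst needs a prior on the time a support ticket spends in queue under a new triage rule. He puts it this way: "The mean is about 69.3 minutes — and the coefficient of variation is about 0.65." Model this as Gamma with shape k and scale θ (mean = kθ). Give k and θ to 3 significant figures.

For Gamma(k, scale θ): mean = kθ, variance = kθ², so CV = 1/√k.
CV = 0.65, hence k = 1/CV² = 2.37.
Then θ = mean/k = 69.3/2.37 = 29.3.

k ≈ 2.37, θ ≈ 29.3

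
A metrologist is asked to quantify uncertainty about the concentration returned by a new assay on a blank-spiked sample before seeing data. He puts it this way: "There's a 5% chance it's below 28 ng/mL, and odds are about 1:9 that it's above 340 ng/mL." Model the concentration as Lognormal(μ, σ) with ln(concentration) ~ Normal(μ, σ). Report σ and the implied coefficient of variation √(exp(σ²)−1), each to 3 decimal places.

σ ≈ 0.853, CV ≈ 1.035

If T ~ Lognormal(μ,σ) then ln T ~ Normal(μ,σ), so the p-quantile of ln T is μ + z_p·σ.
ln(28) = 3.332 and ln(340) = 5.829; z_{0.05} = -1.645, z_{0.9} = 1.282.
σ = (5.829 − 3.332)/(1.282 − (-1.645)) = 0.853.
μ = 3.332 − (-1.645)·0.853 = 4.736.
CV = √(exp(σ²)−1) = √(exp(0.7279)−1) = 1.035.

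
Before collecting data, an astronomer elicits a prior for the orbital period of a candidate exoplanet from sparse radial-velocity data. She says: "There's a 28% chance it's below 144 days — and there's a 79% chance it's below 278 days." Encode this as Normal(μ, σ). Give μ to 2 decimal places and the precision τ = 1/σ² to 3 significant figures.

For Normal(μ,σ), the p-quantile is μ + z_p·σ. Here z_{0.28} = -0.5828, z_{0.79} = 0.8064.
So 144 = μ − 0.5828σ and 278 = μ + 0.8064σ.
Subtracting: σ = (278 − 144)/(0.8064 − (-0.5828)) = 96.45.
Then μ = 144 − (-0.5828)·96.45 = 200.22.
Precision τ = 1/σ² = 1/96.45² = 0.000107.

μ = 200.22, τ = 0.000107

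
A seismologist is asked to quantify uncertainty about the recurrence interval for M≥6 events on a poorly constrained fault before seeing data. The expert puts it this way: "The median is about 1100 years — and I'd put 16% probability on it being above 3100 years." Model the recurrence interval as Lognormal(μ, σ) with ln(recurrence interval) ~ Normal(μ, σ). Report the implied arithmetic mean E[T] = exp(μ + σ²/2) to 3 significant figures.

E[T] ≈ 1890 years

If T ~ Lognormal(μ,σ) then ln T ~ Normal(μ,σ), so the p-quantile of ln T is μ + z_p·σ.
ln(1100) = 7.003 and ln(3100) = 8.039; z_{0.5} = 0, z_{0.84} = 0.9945.
σ = (8.039 − 7.003)/(0.9945 − (0)) = 1.042.
μ = 7.003 − (0)·1.042 = 7.003.
E[T] = exp(μ + σ²/2) = exp(7.003 + 0.5427) = 1890 years.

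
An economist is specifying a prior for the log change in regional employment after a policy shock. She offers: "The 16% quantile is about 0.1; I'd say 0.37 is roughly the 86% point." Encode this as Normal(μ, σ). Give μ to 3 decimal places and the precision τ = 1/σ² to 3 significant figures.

μ = 0.229, τ = 59

For Normal(μ,σ), the p-quantile is μ + z_p·σ. Here z_{0.16} = -0.9945, z_{0.86} = 1.08.
So 0.1 = μ − 0.9945σ and 0.37 = μ + 1.08σ.
Subtracting: σ = (0.37 − 0.1)/(1.08 − (-0.9945)) = 0.130.
Then μ = 0.1 − (-0.9945)·0.130 = 0.229.
Precision τ = 1/σ² = 1/0.1301² = 59.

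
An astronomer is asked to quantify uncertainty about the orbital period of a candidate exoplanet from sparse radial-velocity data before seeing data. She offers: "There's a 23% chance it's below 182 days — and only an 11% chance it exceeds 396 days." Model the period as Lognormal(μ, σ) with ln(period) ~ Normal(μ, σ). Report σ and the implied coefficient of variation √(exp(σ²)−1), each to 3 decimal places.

σ ≈ 0.396, CV ≈ 0.412

If T ~ Lognormal(μ,σ) then ln T ~ Normal(μ,σ), so the p-quantile of ln T is μ + z_p·σ.
ln(182) = 5.204 and ln(396) = 5.981; z_{0.23} = -0.7388, z_{0.89} = 1.227.
σ = (5.981 − 5.204)/(1.227 − (-0.7388)) = 0.396.
μ = 5.204 − (-0.7388)·0.396 = 5.496.
CV = √(exp(σ²)−1) = √(exp(0.1565)−1) = 0.412.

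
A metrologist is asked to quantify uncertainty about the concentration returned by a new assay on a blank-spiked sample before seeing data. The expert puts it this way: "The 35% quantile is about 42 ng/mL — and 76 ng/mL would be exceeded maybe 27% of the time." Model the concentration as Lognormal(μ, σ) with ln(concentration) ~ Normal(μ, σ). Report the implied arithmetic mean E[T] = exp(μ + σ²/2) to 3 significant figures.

If T ~ Lognormal(μ,σ) then ln T ~ Normal(μ,σ), so the p-quantile of ln T is μ + z_p·σ.
ln(42) = 3.738 and ln(76) = 4.331; z_{0.35} = -0.3853, z_{0.73} = 0.6128.
σ = (4.331 − 3.738)/(0.6128 − (-0.3853)) = 0.594.
μ = 3.738 − (-0.3853)·0.594 = 3.967.
E[T] = exp(μ + σ²/2) = exp(3.967 + 0.1765) = 63 ng/mL.

E[T] ≈ 63 ng/mL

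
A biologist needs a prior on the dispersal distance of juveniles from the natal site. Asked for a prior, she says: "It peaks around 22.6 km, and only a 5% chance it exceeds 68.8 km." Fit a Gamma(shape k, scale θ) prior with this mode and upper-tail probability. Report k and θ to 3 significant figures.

Gamma(k,θ) with k>1 has mode (k−1)θ, so θ = 22.6/(k−1).
Need P(X < 68.8) = 0.95 with θ tied to k this way. Start at k = 2, θ = 22.6: P(X<68.8) ≈ 0.807.
Too low — raise k to concentrate. Iterating converges to k ≈ 3.13.
Then θ = 22.6/(3.13−1) ≈ 10.6.

k ≈ 3.13, θ ≈ 10.6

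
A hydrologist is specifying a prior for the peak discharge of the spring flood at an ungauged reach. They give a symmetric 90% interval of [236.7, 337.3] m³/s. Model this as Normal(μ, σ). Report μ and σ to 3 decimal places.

μ = 287.000, σ = 30.580

A symmetric 90% interval runs μ ± z·σ with z = 1.645.
Half-width = 50.3, so σ = 50.3/1.645 = 30.580.
μ is the interval midpoint, 287.000.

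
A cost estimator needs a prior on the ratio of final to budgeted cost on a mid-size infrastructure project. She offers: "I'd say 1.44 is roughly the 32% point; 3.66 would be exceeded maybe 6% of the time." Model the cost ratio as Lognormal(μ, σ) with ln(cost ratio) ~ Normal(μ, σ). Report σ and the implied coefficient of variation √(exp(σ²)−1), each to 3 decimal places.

σ ≈ 0.461, CV ≈ 0.487

If T ~ Lognormal(μ,σ) then ln T ~ Normal(μ,σ), so the p-quantile of ln T is μ + z_p·σ.
ln(1.44) = 0.3646 and ln(3.66) = 1.297; z_{0.32} = -0.4677, z_{0.94} = 1.555.
σ = (1.297 − 0.3646)/(1.555 − (-0.4677)) = 0.461.
μ = 0.3646 − (-0.4677)·0.461 = 0.580.
CV = √(exp(σ²)−1) = √(exp(0.2127)−1) = 0.487.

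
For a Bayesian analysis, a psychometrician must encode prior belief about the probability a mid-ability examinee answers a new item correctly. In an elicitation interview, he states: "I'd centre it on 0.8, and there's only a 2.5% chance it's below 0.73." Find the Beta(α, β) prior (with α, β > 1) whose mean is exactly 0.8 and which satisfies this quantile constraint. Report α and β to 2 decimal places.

With mean 0.8 fixed, write α = 0.8s, β = 0.2s where s = α+β.
Need P(θ < 0.73) = 0.025 under Beta(0.8s, 0.2s). Normal approximation: (q−m)/√(m(1−m)/s) ≈ z_{0.025} = -1.96, so s ≈ 0.8·0.2·(-1.96)²/(0.73−0.8)² = 125.4.
At s = 125.4: P(θ<0.73) ≈ 0.031. Adjusting to match 0.025 gives s ≈ 139.57.
So α = 0.8·139.57 ≈ 111.65, β = 0.2·139.57 ≈ 27.91.

α ≈ 111.65, β ≈ 27.91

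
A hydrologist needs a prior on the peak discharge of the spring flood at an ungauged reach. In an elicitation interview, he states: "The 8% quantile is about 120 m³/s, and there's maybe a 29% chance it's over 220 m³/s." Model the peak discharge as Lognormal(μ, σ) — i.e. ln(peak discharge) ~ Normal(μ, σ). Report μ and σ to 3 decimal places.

μ ≈ 5.222, σ ≈ 0.309

If T ~ Lognormal(μ,σ) then ln T ~ Normal(μ,σ), so the p-quantile of ln T is μ + z_p·σ.
ln(120) = 4.787 and ln(220) = 5.394; z_{0.08} = -1.405, z_{0.71} = 0.5534.
σ = (5.394 − 4.787)/(0.5534 − (-1.405)) = 0.309.
μ = 4.787 − (-1.405)·0.309 = 5.222.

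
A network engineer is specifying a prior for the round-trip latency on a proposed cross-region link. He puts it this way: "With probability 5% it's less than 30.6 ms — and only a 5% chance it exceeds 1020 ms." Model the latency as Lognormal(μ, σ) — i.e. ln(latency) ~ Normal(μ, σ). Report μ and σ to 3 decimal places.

If T ~ Lognormal(μ,σ) then ln T ~ Normal(μ,σ), so the p-quantile of ln T is μ + z_p·σ.
ln(30.6) = 3.421 and ln(1020) = 6.928; z_{0.05} = -1.645, z_{0.95} = 1.645.
σ = (6.928 − 3.421)/(1.645 − (-1.645)) = 1.066.
μ = 3.421 − (-1.645)·1.066 = 5.174.

μ ≈ 5.174, σ ≈ 1.066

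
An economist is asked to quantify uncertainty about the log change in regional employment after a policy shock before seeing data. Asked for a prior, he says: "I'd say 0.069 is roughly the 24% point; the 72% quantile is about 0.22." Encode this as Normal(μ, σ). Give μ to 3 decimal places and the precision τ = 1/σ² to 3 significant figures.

For Normal(μ,σ), the p-quantile is μ + z_p·σ. Here z_{0.24} = -0.7063, z_{0.72} = 0.5828.
So 0.069 = μ − 0.7063σ and 0.22 = μ + 0.5828σ.
Subtracting: σ = (0.22 − 0.069)/(0.5828 − (-0.7063)) = 0.117.
Then μ = 0.069 − (-0.7063)·0.117 = 0.152.
Precision τ = 1/σ² = 1/0.1171² = 72.9.

μ = 0.152, τ = 72.9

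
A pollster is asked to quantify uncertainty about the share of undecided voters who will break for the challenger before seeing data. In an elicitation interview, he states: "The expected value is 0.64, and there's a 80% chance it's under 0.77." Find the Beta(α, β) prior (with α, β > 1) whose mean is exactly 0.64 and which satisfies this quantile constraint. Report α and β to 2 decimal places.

α ≈ 6.40, β ≈ 3.60

With mean 0.64 fixed, write α = 0.64s, β = 0.36s where s = α+β.
Need P(θ < 0.77) = 0.8 under Beta(0.64s, 0.36s). Normal approximation: (q−m)/√(m(1−m)/s) ≈ z_{0.8} = 0.842, so s ≈ 0.64·0.36·(0.842)²/(0.77−0.64)² = 9.7.
At s = 9.7: P(θ<0.77) ≈ 0.795. Adjusting to match 0.8 gives s ≈ 10.01.
So α = 0.64·10.01 ≈ 6.40, β = 0.36·10.01 ≈ 3.60.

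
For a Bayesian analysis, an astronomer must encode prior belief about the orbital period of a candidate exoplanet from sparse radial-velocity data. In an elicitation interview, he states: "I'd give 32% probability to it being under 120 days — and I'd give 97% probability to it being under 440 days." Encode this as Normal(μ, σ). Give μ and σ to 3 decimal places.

The p-quantile of Normal(μ,σ) is μ + z_p·σ, with z_{0.32} = -0.4677 and z_{0.97} = 1.881.
Eliminate σ: μ = (z₂·x₁ − z₁·x₂)/(z₂ − z₁) = (1.881·120 − (-0.4677)·440)/2.348 = 183.728.
Then σ = (x₂ − x₁)/(z₂ − z₁) = (440 − 120)/2.348 = 136.258.

μ = 183.728, σ = 136.258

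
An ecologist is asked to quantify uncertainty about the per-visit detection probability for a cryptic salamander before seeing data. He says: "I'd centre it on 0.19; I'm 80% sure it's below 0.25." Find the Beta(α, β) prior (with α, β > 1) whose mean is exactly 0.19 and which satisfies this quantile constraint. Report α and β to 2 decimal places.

α ≈ 5.23, β ≈ 22.30

With mean 0.19 fixed, write α = 0.19s, β = 0.81s where s = α+β.
Need P(θ < 0.25) = 0.8 under Beta(0.19s, 0.81s). Normal approximation: (q−m)/√(m(1−m)/s) ≈ z_{0.8} = 0.842, so s ≈ 0.19·0.81·(0.842)²/(0.25−0.19)² = 30.3.
At s = 30.3: P(θ<0.25) ≈ 0.809. Adjusting to match 0.8 gives s ≈ 27.53.
So α = 0.19·27.53 ≈ 5.23, β = 0.81·27.53 ≈ 22.30.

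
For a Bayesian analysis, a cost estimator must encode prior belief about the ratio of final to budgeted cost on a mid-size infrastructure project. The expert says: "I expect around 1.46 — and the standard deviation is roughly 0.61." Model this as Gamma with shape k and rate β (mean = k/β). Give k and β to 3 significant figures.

For Gamma(k, rate β): mean = k/β, variance = k/β², so CV = 1/√k.
CV = SD/mean = 0.61/1.46 = 0.4178, hence k = 1/CV² = 5.73.
Then β = k/mean = 5.73/1.46 = 3.92.

k ≈ 5.73, β ≈ 3.92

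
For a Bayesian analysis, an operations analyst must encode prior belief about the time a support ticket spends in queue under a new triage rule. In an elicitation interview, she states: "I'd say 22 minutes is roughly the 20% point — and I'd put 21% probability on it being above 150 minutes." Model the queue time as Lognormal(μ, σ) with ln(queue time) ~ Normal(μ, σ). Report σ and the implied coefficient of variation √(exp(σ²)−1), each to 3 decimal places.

σ ≈ 1.165, CV ≈ 1.698

If T ~ Lognormal(μ,σ) then ln T ~ Normal(μ,σ), so the p-quantile of ln T is μ + z_p·σ.
ln(22) = 3.091 and ln(150) = 5.011; z_{0.2} = -0.8416, z_{0.79} = 0.8064.
σ = (5.011 − 3.091)/(0.8064 − (-0.8416)) = 1.165.
μ = 3.091 − (-0.8416)·1.165 = 4.071.
CV = √(exp(σ²)−1) = √(exp(1.3567)−1) = 1.698.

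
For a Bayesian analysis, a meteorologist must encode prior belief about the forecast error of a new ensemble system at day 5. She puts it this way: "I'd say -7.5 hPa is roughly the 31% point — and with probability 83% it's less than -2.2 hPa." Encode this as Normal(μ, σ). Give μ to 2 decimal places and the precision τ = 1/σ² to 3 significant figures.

The p-quantile of Normal(μ,σ) is μ + z_p·σ, with z_{0.31} = -0.4959 and z_{0.83} = 0.9542.
Eliminate σ: μ = (z₂·x₁ − z₁·x₂)/(z₂ − z₁) = (0.9542·-7.5 − (-0.4959)·-2.2)/1.45 = -5.69.
Then σ = (x₂ − x₁)/(z₂ − z₁) = (-2.2 − -7.5)/1.45 = 3.66.
Precision τ = 1/σ² = 1/3.655² = 0.0749.

μ = -5.69, τ = 0.0749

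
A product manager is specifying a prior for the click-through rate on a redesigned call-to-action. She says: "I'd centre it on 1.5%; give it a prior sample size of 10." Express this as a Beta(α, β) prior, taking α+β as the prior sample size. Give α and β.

α = 0.15, β = 9.85

Under the effective-sample-size interpretation, Beta(α, β) has prior mean α/(α+β) and prior sample size α+β.
So α+β = 10 and α/(α+β) = 0.015, giving α = 0.015·10 = 0.15 and β = 10 − 0.15 = 9.85.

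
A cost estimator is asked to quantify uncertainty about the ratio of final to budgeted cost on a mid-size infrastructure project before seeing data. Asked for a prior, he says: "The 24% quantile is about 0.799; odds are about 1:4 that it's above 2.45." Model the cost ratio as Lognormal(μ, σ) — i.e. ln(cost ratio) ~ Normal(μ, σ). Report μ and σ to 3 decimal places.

μ ≈ 0.287, σ ≈ 0.724

If T ~ Lognormal(μ,σ) then ln T ~ Normal(μ,σ), so the p-quantile of ln T is μ + z_p·σ.
ln(0.799) = -0.2244 and ln(2.45) = 0.8961; z_{0.24} = -0.7063, z_{0.8} = 0.8416.
σ = (0.8961 − -0.2244)/(0.8416 − (-0.7063)) = 0.724.
μ = -0.2244 − (-0.7063)·0.724 = 0.287.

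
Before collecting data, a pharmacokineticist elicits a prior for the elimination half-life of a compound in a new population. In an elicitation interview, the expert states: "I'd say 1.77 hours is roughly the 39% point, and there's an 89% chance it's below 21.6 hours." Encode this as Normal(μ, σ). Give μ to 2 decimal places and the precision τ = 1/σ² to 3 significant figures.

For Normal(μ,σ), the p-quantile is μ + z_p·σ. Here z_{0.39} = -0.2793, z_{0.89} = 1.227.
So 1.77 = μ − 0.2793σ and 21.6 = μ + 1.227σ.
Subtracting: σ = (21.6 − 1.77)/(1.227 − (-0.2793)) = 13.17.
Then μ = 1.77 − (-0.2793)·13.17 = 5.45.
Precision τ = 1/σ² = 1/13.17² = 0.00577.

μ = 5.45, τ = 0.00577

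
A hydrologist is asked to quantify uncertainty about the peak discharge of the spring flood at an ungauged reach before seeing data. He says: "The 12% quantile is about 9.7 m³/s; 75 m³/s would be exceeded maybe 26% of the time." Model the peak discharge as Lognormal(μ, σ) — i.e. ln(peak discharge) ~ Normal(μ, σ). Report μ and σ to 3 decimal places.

If T ~ Lognormal(μ,σ) then ln T ~ Normal(μ,σ), so the p-quantile of ln T is μ + z_p·σ.
ln(9.7) = 2.272 and ln(75) = 4.317; z_{0.12} = -1.175, z_{0.74} = 0.6433.
σ = (4.317 − 2.272)/(0.6433 − (-1.175)) = 1.125.
μ = 2.272 − (-1.175)·1.125 = 3.594.

μ ≈ 3.594, σ ≈ 1.125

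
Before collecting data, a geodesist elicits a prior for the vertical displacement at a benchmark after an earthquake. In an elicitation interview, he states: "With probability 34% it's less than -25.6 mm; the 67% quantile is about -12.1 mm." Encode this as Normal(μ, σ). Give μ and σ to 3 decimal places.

μ = -19.067, σ = 15.838

For Normal(μ,σ), the p-quantile is μ + z_p·σ. Here z_{0.34} = -0.4125, z_{0.67} = 0.4399.
So -25.6 = μ − 0.4125σ and -12.1 = μ + 0.4399σ.
Subtracting: σ = (-12.1 − -25.6)/(0.4399 − (-0.4125)) = 15.838.
Then μ = -25.6 − (-0.4125)·15.838 = -19.067.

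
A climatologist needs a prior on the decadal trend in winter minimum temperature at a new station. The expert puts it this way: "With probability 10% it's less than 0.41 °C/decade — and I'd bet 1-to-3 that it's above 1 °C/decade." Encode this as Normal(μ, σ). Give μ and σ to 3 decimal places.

The p-quantile of Normal(μ,σ) is μ + z_p·σ, with z_{0.1} = -1.282 and z_{0.75} = 0.6745.
Eliminate σ: μ = (z₂·x₁ − z₁·x₂)/(z₂ − z₁) = (0.6745·0.41 − (-1.282)·1)/1.956 = 0.797.
Then σ = (x₂ − x₁)/(z₂ − z₁) = (1 − 0.41)/1.956 = 0.302.

μ = 0.797, σ = 0.302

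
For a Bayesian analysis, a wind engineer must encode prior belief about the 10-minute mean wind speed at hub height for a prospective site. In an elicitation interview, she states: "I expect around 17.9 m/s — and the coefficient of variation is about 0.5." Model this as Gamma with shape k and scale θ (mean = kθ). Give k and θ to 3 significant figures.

For Gamma(k, scale θ): mean = kθ, variance = kθ², so CV = 1/√k.
CV = 0.5, hence k = 1/CV² = 4.
Then θ = mean/k = 17.9/4 = 4.47.

k ≈ 4, θ ≈ 4.47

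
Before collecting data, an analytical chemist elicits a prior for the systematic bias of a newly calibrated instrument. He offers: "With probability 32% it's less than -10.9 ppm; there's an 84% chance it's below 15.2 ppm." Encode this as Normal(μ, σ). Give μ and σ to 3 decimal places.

μ = -2.551, σ = 17.850

For Normal(μ,σ), the p-quantile is μ + z_p·σ. Here z_{0.32} = -0.4677, z_{0.84} = 0.9945.
So -10.9 = μ − 0.4677σ and 15.2 = μ + 0.9945σ.
Subtracting: σ = (15.2 − -10.9)/(0.9945 − (-0.4677)) = 17.850.
Then μ = -10.9 − (-0.4677)·17.850 = -2.551.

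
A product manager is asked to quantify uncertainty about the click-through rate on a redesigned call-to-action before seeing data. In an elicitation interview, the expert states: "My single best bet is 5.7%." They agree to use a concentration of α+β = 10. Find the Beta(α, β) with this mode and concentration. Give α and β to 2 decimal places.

α = 1.46, β = 8.54

For α,β > 1 the Beta mode is (α−1)/(α+β−2). With α+β = 10, the mode is (α−1)/8.
Set (α−1)/8 = 0.057 → α = 1 + 0.057·8 = 1.46.
β = 10 − α = 8.54.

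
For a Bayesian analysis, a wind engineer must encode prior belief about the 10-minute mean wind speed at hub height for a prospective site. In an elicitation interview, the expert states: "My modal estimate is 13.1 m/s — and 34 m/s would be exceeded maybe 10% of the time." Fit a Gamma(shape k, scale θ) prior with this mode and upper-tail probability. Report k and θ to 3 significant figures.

Gamma(k,θ) with k>1 has mode (k−1)θ, so θ = 13.1/(k−1).
Need P(X < 34) = 0.9 with θ tied to k this way. Start at k = 2, θ = 13.1: P(X<34) ≈ 0.732.
Too low — raise k to concentrate. Iterating converges to k ≈ 3.11.
Then θ = 13.1/(3.11−1) ≈ 6.21.

k ≈ 3.11, θ ≈ 6.21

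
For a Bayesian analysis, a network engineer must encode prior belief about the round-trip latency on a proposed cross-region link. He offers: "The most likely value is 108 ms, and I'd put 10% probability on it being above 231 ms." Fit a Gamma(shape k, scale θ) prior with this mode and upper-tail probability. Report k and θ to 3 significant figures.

Gamma(k,θ) with k>1 has mode (k−1)θ, so θ = 108/(k−1).
Need P(X < 231) = 0.9 with θ tied to k this way. Start at k = 2, θ = 108: P(X<231) ≈ 0.630.
Too low — raise k to concentrate. Iterating converges to k ≈ 4.32.
Then θ = 108/(4.32−1) ≈ 32.5.

k ≈ 4.32, θ ≈ 32.5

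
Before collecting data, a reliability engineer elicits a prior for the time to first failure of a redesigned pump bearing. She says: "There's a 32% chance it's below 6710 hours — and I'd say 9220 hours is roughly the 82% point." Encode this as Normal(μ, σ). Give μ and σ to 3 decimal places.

μ = 7558.785, σ = 1814.811

For Normal(μ,σ), the p-quantile is μ + z_p·σ. Here z_{0.32} = -0.4677, z_{0.82} = 0.9154.
So 6710 = μ − 0.4677σ and 9220 = μ + 0.9154σ.
Subtracting: σ = (9220 − 6710)/(0.9154 − (-0.4677)) = 1814.811.
Then μ = 6710 − (-0.4677)·1814.811 = 7558.785.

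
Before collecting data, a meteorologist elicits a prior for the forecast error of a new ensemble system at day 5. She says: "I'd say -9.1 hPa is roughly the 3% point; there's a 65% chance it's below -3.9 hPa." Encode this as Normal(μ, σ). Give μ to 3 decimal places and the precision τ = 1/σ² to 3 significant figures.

The p-quantile of Normal(μ,σ) is μ + z_p·σ, with z_{0.03} = -1.881 and z_{0.65} = 0.3853.
Eliminate σ: μ = (z₂·x₁ − z₁·x₂)/(z₂ − z₁) = (0.3853·-9.1 − (-1.881)·-3.9)/2.266 = -4.784.
Then σ = (x₂ − x₁)/(z₂ − z₁) = (-3.9 − -9.1)/2.266 = 2.295.
Precision τ = 1/σ² = 1/2.295² = 0.19.

μ = -4.784, τ = 0.19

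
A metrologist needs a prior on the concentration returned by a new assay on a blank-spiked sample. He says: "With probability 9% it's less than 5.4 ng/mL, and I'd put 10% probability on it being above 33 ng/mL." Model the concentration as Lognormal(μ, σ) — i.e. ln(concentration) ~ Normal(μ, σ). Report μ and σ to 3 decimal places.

μ ≈ 2.612, σ ≈ 0.690

If T ~ Lognormal(μ,σ) then ln T ~ Normal(μ,σ), so the p-quantile of ln T is μ + z_p·σ.
ln(5.4) = 1.686 and ln(33) = 3.497; z_{0.09} = -1.341, z_{0.9} = 1.282.
σ = (3.497 − 1.686)/(1.282 − (-1.341)) = 0.690.
μ = 1.686 − (-1.341)·0.690 = 2.612.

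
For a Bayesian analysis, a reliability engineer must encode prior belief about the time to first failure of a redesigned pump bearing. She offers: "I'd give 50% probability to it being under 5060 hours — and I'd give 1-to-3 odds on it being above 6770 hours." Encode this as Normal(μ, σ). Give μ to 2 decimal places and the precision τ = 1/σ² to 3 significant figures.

For Normal(μ,σ), the p-quantile is μ + z_p·σ. Here z_{0.5} = 0, z_{0.75} = 0.6745.
So 5060 = μ + 0σ and 6770 = μ + 0.6745σ.
Subtracting: σ = (6770 − 5060)/(0.6745 − (0)) = 2535.25.
Then μ = 5060 − (0)·2535.25 = 5060.00.
Precision τ = 1/σ² = 1/2535² = 1.56e-07.

μ = 5060.00, τ = 1.56e-07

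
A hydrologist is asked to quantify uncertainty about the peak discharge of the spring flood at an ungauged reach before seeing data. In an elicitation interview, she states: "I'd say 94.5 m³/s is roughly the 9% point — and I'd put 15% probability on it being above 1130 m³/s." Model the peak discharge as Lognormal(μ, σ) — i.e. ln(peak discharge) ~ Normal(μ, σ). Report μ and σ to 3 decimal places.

μ ≈ 5.948, σ ≈ 1.044

If T ~ Lognormal(μ,σ) then ln T ~ Normal(μ,σ), so the p-quantile of ln T is μ + z_p·σ.
ln(94.5) = 4.549 and ln(1130) = 7.03; z_{0.09} = -1.341, z_{0.85} = 1.036.
σ = (7.03 − 4.549)/(1.036 − (-1.341)) = 1.044.
μ = 4.549 − (-1.341)·1.044 = 5.948.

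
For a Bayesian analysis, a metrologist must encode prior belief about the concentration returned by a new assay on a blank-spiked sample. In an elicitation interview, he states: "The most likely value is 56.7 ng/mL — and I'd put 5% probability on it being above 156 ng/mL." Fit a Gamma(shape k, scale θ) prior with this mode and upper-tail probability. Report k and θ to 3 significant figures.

k ≈ 3.62, θ ≈ 21.6

Gamma(k,θ) with k>1 has mode (k−1)θ, so θ = 56.7/(k−1).
Need P(X < 156) = 0.95 with θ tied to k this way. Start at k = 2, θ = 56.7: P(X<156) ≈ 0.761.
Too low — raise k to concentrate. Iterating converges to k ≈ 3.62.
Then θ = 56.7/(3.62−1) ≈ 21.6.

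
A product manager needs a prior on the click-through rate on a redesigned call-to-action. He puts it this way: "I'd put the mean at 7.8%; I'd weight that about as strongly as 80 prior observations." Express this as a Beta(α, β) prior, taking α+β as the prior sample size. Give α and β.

α = 6.24, β = 73.76

Under the effective-sample-size interpretation, Beta(α, β) has prior mean α/(α+β) and prior sample size α+β.
So α+β = 80 and α/(α+β) = 0.078, giving α = 0.078·80 = 6.24 and β = 80 − 6.24 = 73.76.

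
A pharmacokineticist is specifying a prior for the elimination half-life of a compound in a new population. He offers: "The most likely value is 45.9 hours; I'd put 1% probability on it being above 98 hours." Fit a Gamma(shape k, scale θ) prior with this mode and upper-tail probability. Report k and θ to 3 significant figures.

k ≈ 9.43, θ ≈ 5.44

Gamma(k,θ) with k>1 has mode (k−1)θ, so θ = 45.9/(k−1).
Need P(X < 98) = 0.99 with θ tied to k this way. Start at k = 2, θ = 45.9: P(X<98) ≈ 0.629.
Too low — raise k to concentrate. Iterating converges to k ≈ 9.43.
Then θ = 45.9/(9.43−1) ≈ 5.44.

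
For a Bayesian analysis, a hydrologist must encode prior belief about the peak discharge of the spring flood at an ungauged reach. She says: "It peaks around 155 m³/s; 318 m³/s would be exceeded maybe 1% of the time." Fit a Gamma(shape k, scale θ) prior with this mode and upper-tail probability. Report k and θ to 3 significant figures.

Gamma(k,θ) with k>1 has mode (k−1)θ, so θ = 155/(k−1).
Need P(X < 318) = 0.99 with θ tied to k this way. Start at k = 2, θ = 155: P(X<318) ≈ 0.608.
Too low — raise k to concentrate. Iterating converges to k ≈ 10.5.
Then θ = 155/(10.5−1) ≈ 16.4.

k ≈ 10.5, θ ≈ 16.4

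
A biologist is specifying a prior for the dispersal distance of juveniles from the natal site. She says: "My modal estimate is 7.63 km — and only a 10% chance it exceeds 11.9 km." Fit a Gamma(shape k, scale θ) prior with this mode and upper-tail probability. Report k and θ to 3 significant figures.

k ≈ 10.5, θ ≈ 0.805

Gamma(k,θ) with k>1 has mode (k−1)θ, so θ = 7.63/(k−1).
Need P(X < 11.9) = 0.9 with θ tied to k this way. Start at k = 2, θ = 7.63: P(X<11.9) ≈ 0.462.
Too low — raise k to concentrate. Iterating converges to k ≈ 10.5.
Then θ = 7.63/(10.5−1) ≈ 0.805.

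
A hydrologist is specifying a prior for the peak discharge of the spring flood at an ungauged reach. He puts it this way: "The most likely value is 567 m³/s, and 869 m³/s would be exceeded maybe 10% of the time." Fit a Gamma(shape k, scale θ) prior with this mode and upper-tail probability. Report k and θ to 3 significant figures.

Gamma(k,θ) with k>1 has mode (k−1)θ, so θ = 567/(k−1).
Need P(X < 869) = 0.9 with θ tied to k this way. Start at k = 2, θ = 567: P(X<869) ≈ 0.453.
Too low — raise k to concentrate. Iterating converges to k ≈ 11.2.
Then θ = 567/(11.2−1) ≈ 55.4.

k ≈ 11.2, θ ≈ 55.4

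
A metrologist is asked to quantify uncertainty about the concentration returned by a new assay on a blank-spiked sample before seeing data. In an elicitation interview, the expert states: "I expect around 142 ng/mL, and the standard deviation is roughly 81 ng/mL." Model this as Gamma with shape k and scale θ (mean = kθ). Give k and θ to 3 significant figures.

For Gamma(k, scale θ): mean = kθ, variance = kθ², so CV = 1/√k.
CV = SD/mean = 81/142 = 0.5704, hence k = 1/CV² = 3.07.
Then θ = mean/k = 142/3.07 = 46.2.

k ≈ 3.07, θ ≈ 46.2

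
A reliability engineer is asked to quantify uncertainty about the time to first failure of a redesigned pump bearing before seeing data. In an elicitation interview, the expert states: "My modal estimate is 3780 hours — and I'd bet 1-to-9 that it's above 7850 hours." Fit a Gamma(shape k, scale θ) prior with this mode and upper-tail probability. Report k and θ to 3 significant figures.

Gamma(k,θ) with k>1 has mode (k−1)θ, so θ = 3780/(k−1).
Need P(X < 7850) = 0.9 with θ tied to k this way. Start at k = 2, θ = 3780: P(X<7850) ≈ 0.614.
Too low — raise k to concentrate. Iterating converges to k ≈ 4.6.
Then θ = 3780/(4.6−1) ≈ 1050.

k ≈ 4.6, θ ≈ 1050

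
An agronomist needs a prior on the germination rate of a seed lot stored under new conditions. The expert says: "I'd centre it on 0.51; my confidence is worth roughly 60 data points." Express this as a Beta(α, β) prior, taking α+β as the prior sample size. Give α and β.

α = 30.6, β = 29.4

Under the effective-sample-size interpretation, Beta(α, β) has prior mean α/(α+β) and prior sample size α+β.
So α+β = 60 and α/(α+β) = 0.51, giving α = 0.51·60 = 30.6 and β = 60 − 30.6 = 29.4.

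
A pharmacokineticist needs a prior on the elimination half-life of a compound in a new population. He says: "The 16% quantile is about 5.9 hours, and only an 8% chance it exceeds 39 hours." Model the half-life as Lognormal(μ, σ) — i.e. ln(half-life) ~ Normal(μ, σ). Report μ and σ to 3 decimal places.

If T ~ Lognormal(μ,σ) then ln T ~ Normal(μ,σ), so the p-quantile of ln T is μ + z_p·σ.
ln(5.9) = 1.775 and ln(39) = 3.664; z_{0.16} = -0.9945, z_{0.92} = 1.405.
σ = (3.664 − 1.775)/(1.405 − (-0.9945)) = 0.787.
μ = 1.775 − (-0.9945)·0.787 = 2.558.

μ ≈ 2.558, σ ≈ 0.787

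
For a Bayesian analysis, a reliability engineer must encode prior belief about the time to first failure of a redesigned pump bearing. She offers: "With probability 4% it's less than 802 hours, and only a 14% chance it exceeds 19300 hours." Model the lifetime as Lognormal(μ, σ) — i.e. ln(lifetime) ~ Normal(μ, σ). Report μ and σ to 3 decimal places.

If T ~ Lognormal(μ,σ) then ln T ~ Normal(μ,σ), so the p-quantile of ln T is μ + z_p·σ.
ln(802) = 6.687 and ln(19300) = 9.868; z_{0.04} = -1.751, z_{0.86} = 1.08.
σ = (9.868 − 6.687)/(1.08 − (-1.751)) = 1.124.
μ = 6.687 − (-1.751)·1.124 = 8.654.

μ ≈ 8.654, σ ≈ 1.124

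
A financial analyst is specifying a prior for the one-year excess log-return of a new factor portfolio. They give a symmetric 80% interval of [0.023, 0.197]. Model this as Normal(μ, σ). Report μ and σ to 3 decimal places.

A symmetric 80% interval runs μ ± z·σ with z = 1.282.
Half-width = 0.087, so σ = 0.087/1.282 = 0.068.
μ is the interval midpoint, 0.110.

μ = 0.110, σ = 0.068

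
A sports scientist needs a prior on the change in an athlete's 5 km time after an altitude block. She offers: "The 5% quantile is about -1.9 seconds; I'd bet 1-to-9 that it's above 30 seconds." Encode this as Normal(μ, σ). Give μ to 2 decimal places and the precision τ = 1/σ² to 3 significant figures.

For Normal(μ,σ), the p-quantile is μ + z_p·σ. Here z_{0.05} = -1.645, z_{0.9} = 1.282.
So -1.9 = μ − 1.645σ and 30 = μ + 1.282σ.
Subtracting: σ = (30 − -1.9)/(1.282 − (-1.645)) = 10.90.
Then μ = -1.9 − (-1.645)·10.90 = 16.03.
Precision τ = 1/σ² = 1/10.9² = 0.00842.

μ = 16.03, τ = 0.00842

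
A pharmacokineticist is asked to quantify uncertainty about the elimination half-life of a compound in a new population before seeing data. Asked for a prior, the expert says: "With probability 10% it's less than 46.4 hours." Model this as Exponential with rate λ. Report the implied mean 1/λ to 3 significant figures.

mean ≈ 440 hours

P(T < 46.4) = 1 − e^(−λ·46.4) = 0.1, so λ = −ln(1−0.1)/46.4 = −ln(0.9)/46.4 = 0.00227.
Mean = 1/λ = 440 hours.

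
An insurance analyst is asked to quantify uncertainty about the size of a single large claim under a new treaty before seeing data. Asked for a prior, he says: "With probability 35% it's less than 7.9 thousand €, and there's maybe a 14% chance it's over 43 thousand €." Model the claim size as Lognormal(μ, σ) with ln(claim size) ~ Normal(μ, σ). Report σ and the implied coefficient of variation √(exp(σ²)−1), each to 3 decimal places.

σ ≈ 1.156, CV ≈ 1.675

If T ~ Lognormal(μ,σ) then ln T ~ Normal(μ,σ), so the p-quantile of ln T is μ + z_p·σ.
ln(7.9) = 2.067 and ln(43) = 3.761; z_{0.35} = -0.3853, z_{0.86} = 1.08.
σ = (3.761 − 2.067)/(1.08 − (-0.3853)) = 1.156.
μ = 2.067 − (-0.3853)·1.156 = 2.512.
CV = √(exp(σ²)−1) = √(exp(1.3364)−1) = 1.675.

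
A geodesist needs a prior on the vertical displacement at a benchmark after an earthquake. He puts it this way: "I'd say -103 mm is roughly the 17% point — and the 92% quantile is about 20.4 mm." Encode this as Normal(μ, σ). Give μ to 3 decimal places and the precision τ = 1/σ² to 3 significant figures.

The p-quantile of Normal(μ,σ) is μ + z_p·σ, with z_{0.17} = -0.9542 and z_{0.92} = 1.405.
Eliminate σ: μ = (z₂·x₁ − z₁·x₂)/(z₂ − z₁) = (1.405·-103 − (-0.9542)·20.4)/2.359 = -53.092.
Then σ = (x₂ − x₁)/(z₂ − z₁) = (20.4 − -103)/2.359 = 52.305.
Precision τ = 1/σ² = 1/52.31² = 0.000366.

μ = -53.092, τ = 0.000366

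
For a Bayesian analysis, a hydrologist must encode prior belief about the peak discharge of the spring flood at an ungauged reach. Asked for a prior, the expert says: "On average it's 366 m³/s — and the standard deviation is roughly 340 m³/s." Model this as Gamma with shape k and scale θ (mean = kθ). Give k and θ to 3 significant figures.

For Gamma(k, scale θ): mean = kθ, variance = kθ², so CV = 1/√k.
CV = SD/mean = 340/366 = 0.929, hence k = 1/CV² = 1.16.
Then θ = mean/k = 366/1.16 = 316.

k ≈ 1.16, θ ≈ 316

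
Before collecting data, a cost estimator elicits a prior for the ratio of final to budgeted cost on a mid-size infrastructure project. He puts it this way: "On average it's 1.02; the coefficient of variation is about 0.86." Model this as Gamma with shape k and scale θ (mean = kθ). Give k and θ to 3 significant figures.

For Gamma(k, scale θ): mean = kθ, variance = kθ², so CV = 1/√k.
CV = 0.86, hence k = 1/CV² = 1.35.
Then θ = mean/k = 1.02/1.35 = 0.754.

k ≈ 1.35, θ ≈ 0.754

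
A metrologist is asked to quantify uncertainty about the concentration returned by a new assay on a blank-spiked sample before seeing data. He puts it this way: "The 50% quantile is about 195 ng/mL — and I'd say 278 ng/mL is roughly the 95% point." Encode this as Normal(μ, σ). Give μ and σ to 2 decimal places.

For Normal(μ,σ), the p-quantile is μ + z_p·σ. Here z_{0.5} = 0, z_{0.95} = 1.645.
So 195 = μ + 0σ and 278 = μ + 1.645σ.
Subtracting: σ = (278 − 195)/(1.645 − (0)) = 50.46.
Then μ = 195 − (0)·50.46 = 195.00.

μ = 195.00, σ = 50.46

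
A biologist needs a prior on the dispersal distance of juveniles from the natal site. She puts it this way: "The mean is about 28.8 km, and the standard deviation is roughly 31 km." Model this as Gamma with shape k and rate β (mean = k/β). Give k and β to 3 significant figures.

k ≈ 0.863, β ≈ 0.03

For Gamma(k, rate β): mean = k/β, variance = k/β², so CV = 1/√k.
CV = SD/mean = 31/28.8 = 1.076, hence k = 1/CV² = 0.863.
Then β = k/mean = 0.863/28.8 = 0.03.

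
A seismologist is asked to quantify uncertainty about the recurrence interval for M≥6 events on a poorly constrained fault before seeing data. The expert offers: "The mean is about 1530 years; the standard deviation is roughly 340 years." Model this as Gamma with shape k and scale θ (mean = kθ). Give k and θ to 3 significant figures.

For Gamma(k, scale θ): mean = kθ, variance = kθ², so CV = 1/√k.
CV = SD/mean = 340/1530 = 0.2222, hence k = 1/CV² = 20.2.
Then θ = mean/k = 1530/20.2 = 75.6.

k ≈ 20.2, θ ≈ 75.6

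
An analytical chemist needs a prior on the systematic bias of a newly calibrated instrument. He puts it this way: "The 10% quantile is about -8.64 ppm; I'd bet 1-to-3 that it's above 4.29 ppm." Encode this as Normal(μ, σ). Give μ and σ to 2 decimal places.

μ = -0.17, σ = 6.61

For Normal(μ,σ), the p-quantile is μ + z_p·σ. Here z_{0.1} = -1.282, z_{0.75} = 0.6745.
So -8.64 = μ − 1.282σ and 4.29 = μ + 0.6745σ.
Subtracting: σ = (4.29 − -8.64)/(0.6745 − (-1.282)) = 6.61.
Then μ = -8.64 − (-1.282)·6.61 = -0.17.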